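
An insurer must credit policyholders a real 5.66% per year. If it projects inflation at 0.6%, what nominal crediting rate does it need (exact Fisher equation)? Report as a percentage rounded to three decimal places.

(1 + i) = (1 + r)(1 + π) = 1.05660 × 1.00600 = 1.0629396
i = 1.0629396 − 1, so the required nominal rate is 6.294%.

6.294%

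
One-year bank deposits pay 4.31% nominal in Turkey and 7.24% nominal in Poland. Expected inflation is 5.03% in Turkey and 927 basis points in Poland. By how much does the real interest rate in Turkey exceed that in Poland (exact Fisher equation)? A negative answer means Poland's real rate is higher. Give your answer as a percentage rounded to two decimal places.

1.17%

Turkey: (1 + 0.0431)/(1 + 0.0503) − 1 = -0.6855%
Poland: (1 + 0.0724)/(1 + 0.0927) − 1 = -1.8578%
Differential = -0.6855% − (-1.8578%) = 1.1723% → 1.17%.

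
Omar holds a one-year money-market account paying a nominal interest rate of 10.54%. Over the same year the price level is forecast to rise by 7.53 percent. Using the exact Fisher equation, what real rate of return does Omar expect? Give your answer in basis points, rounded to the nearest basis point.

280 basis points

1 + r = 1.10540 / 1.07530 = 1.027992
r = 1.027992 − 1 = 2.7992%, i.e. 280 basis points.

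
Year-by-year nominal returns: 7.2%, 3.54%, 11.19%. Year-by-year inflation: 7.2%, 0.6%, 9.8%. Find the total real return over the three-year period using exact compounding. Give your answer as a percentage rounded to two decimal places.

4.23%

Nominal growth factor = 1.0720 × 1.0354 × 1.1119 = 1.234152
Price-level growth factor = 1.0720 × 1.0060 × 1.0980 = 1.184118
Real growth factor = 1.234152 / 1.184118 = 1.042254
Total real return = 1.042254 − 1 → 4.23%.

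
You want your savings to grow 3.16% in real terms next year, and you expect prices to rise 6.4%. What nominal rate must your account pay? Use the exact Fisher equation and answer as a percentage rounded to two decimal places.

(1 + i) = (1 + r)(1 + π) = 1.03160 × 1.06400 = 1.0976224
i = 1.0976224 − 1, so the required nominal rate is 9.76%.

9.76%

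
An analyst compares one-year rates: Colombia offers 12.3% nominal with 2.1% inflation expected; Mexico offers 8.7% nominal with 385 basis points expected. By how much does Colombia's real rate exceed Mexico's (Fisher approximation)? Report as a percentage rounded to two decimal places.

Colombia: 12.3% − 2.1% = 10.200%
Mexico: 8.7% − 3.85% = 4.850%
Differential = 5.350% → 5.35%.

5.35%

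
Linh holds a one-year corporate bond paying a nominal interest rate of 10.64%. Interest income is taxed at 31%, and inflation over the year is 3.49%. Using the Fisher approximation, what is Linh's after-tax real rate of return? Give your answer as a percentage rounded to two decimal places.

After-tax nominal return = 10.64% × (1 − 0.31) = 7.3416%.
r ≈ 7.3416% − 3.49% → 3.85%.

3.85%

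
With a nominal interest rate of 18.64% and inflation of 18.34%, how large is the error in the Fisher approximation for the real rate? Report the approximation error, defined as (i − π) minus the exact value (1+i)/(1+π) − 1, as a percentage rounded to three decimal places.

Approximate: r ≈ 18.640% − 18.340% = 0.3000%
Exact: (1 + 0.1864)/(1 + 0.1834) − 1 = 0.25351%
Error = 0.3000% − 0.25351% = 0.04649% → 0.046%.

0.046%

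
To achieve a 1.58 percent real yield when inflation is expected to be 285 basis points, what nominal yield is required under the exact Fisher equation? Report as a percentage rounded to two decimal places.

4.48%

(1 + i) = (1 + r)(1 + π) = 1.01580 × 1.02850 = 1.0447503
i = 1.0447503 − 1, so the required nominal rate is 4.48%.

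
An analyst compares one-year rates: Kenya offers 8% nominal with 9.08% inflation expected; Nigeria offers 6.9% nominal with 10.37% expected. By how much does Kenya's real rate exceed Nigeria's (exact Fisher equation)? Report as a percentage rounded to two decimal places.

Kenya: (1 + 0.0800)/(1 + 0.0908) − 1 = -0.9901%
Nigeria: (1 + 0.0690)/(1 + 0.1037) − 1 = -3.1440%
Differential = -0.9901% − (-3.1440%) = 2.1539% → 2.15%.

2.15%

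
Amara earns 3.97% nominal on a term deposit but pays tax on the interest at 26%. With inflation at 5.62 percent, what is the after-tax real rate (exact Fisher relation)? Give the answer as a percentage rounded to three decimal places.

-2.539%

After-tax nominal return = 3.97% × (1 − 0.26) = 2.9378%.
1 + r = 1.029378 / 1.05620 = 0.9746052
After-tax real rate = 0.9746052 − 1 → -2.539%.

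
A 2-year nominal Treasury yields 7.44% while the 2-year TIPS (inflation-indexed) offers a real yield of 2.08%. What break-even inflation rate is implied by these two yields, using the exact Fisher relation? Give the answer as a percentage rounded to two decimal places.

5.25%

(1 + π) = (1 + i)/(1 + r) = 1.07440 / 1.02080 = 1.052508
Break-even inflation = 1.052508 − 1 → 5.25%.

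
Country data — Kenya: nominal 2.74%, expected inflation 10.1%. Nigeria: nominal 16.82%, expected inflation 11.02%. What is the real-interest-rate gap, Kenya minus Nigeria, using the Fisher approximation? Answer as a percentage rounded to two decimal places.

-13.16%

Kenya: 2.74% − 10.1% = -7.360%
Nigeria: 16.82% − 11.02% = 5.800%
Differential = -13.160% → -13.16%.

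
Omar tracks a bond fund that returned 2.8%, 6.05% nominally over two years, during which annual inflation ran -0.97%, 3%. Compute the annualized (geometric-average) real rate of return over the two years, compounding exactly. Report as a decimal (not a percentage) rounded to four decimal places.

0.0338

Nominal growth factor = 1.0280 × 1.0605 = 1.09019400
Price-level growth factor = 0.9903 × 1.0300 = 1.02000900
Real growth factor = 1.09019400 / 1.02000900 = 1.06880822
Annualized real rate = 1.06880822^(1/2) − 1 = 3.3832% → 0.0338.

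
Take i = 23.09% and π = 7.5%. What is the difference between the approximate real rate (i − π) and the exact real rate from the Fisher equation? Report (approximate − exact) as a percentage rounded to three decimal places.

1.088%

Approximate: r ≈ 23.090% − 7.500% = 15.5900%
Exact: (1 + 0.2309)/(1 + 0.0750) − 1 = 14.5023%
Error = 15.5900% − 14.5023% = 1.0877% → 1.088%.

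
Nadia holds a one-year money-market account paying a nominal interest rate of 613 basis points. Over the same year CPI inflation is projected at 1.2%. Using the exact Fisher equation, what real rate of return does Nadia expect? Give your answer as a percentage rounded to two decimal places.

4.87%

By the Fisher equation, 1 + r = (1 + i)/(1 + π).
1 + r = 1.06130 / 1.01200 = 1.048715
r = 1.048715 − 1 = 4.8715%, i.e. 4.87%.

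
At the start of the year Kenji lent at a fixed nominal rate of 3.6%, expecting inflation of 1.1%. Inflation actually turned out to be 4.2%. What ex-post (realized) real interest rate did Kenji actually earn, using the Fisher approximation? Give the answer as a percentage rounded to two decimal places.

Ex-post: 3.6% − 4.2% = -0.600%
So the realized real rate is -0.60%.

-0.60%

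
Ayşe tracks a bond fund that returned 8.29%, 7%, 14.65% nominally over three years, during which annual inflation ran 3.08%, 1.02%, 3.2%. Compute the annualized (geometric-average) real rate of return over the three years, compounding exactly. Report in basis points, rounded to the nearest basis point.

Compound the nominal returns: 1.0829 × 1.0700 × 1.1465 = 1.32845299.
Compound inflation: 1.0308 × 1.0102 × 1.0320 = 1.07463621.
Deflate: 1.32845299 / 1.07463621 = 1.23618856.
Annualized real rate = 1.23618856^(1/3) − 1 = 7.3235% → 732 basis points.

732 basis points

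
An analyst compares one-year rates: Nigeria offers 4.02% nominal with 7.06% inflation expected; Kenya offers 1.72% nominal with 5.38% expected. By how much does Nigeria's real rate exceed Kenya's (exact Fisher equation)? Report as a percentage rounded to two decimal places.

Nigeria: (1 + 0.0402)/(1 + 0.0706) − 1 = -2.8395%
Kenya: (1 + 0.0172)/(1 + 0.0538) − 1 = -3.4731%
Differential = -2.8395% − (-3.4731%) = 0.6336% → 0.63%.

0.63%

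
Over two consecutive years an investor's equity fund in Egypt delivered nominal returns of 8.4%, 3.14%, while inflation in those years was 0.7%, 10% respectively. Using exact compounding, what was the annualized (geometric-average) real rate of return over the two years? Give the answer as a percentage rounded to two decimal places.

Compound the nominal returns: 1.0840 × 1.0314 = 1.11803760.
Compound inflation: 1.0070 × 1.1000 = 1.10770000.
Deflate: 1.11803760 / 1.10770000 = 1.00933249.
Annualized real rate = 1.00933249^(1/2) − 1 = 0.4655% → 0.47%.

0.47%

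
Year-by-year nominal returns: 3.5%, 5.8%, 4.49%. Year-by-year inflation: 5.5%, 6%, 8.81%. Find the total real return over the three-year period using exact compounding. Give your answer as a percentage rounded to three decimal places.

Compound the nominal returns: 1.0350 × 1.0580 × 1.0449 = 1.144197.
Compound inflation: 1.0550 × 1.0600 × 1.0881 = 1.216822.
Deflate: 1.144197 / 1.216822 = 0.940316.
Total real return = 0.940316 − 1 → -5.968%.

-5.968%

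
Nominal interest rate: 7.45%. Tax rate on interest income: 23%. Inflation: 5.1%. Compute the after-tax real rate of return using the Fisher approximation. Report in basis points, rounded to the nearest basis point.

64 basis points

After-tax nominal return = 7.45% × (1 − 0.23) = 5.7365%.
r ≈ 5.7365% − 5.1% → 64 basis points.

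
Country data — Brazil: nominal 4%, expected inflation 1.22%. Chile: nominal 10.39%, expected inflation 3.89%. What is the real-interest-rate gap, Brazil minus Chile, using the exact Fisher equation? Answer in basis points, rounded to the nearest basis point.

-351 basis points

Brazil: (1 + 0.0400)/(1 + 0.0122) − 1 = 2.7465%
Chile: (1 + 0.1039)/(1 + 0.0389) − 1 = 6.2566%
Differential = 2.7465% − 6.2566% = -3.5101% → -351 basis points.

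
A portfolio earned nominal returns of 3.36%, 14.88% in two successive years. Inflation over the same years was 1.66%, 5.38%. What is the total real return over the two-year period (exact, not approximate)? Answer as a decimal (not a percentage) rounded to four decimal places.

Nominal growth factor = 1.0336 × 1.1488 = 1.187400
Price-level growth factor = 1.0166 × 1.0538 = 1.071293
Real growth factor = 1.187400 / 1.071293 = 1.108380
Total real return = 1.108380 − 1 → 0.1084.

0.1084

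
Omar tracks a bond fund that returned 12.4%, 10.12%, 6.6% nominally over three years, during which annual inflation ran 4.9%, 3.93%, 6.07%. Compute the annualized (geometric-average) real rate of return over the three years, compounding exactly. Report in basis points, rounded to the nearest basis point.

Nominal growth factor = 1.1240 × 1.1012 × 1.0660 = 1.31944022
Price-level growth factor = 1.0490 × 1.0393 × 1.0607 = 1.15640240
Real growth factor = 1.31944022 / 1.15640240 = 1.14098710
Annualized real rate = 1.14098710^(1/3) − 1 = 4.4945% → 449 basis points.

449 basis points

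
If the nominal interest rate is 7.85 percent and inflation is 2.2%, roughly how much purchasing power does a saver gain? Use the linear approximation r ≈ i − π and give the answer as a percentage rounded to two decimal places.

r ≈ i − π = 7.85% − 2.2% = 5.65%.

5.65%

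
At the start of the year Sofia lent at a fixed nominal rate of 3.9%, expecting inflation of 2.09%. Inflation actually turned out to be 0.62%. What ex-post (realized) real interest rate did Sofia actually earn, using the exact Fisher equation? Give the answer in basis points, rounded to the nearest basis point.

Ex-post: (1 + 0.0390)/(1 + 0.0062) − 1 = 3.2598%
So the realized real rate is 326 basis points.

326 basis points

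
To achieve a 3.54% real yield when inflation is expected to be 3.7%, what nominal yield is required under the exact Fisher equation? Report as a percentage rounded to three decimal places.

(1 + i) = (1 + r)(1 + π) = 1.03540 × 1.03700 = 1.0737098
i = 1.0737098 − 1, so the required nominal rate is 7.371%.

7.371%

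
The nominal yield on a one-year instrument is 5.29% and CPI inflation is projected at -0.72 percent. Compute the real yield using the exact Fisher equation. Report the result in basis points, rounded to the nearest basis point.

By the Fisher equation, 1 + r = (1 + i)/(1 + π).
1 + r = 1.05290 / 0.99280 = 1.060536
r = 1.060536 − 1 = 6.0536%, i.e. 605 basis points.

605 basis points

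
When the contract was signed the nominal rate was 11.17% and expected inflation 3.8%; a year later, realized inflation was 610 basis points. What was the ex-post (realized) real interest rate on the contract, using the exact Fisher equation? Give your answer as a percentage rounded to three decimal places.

4.779%

Ex-post: (1 + 0.1117)/(1 + 0.0610) − 1 = 4.77851%
So the realized real rate is 4.779%.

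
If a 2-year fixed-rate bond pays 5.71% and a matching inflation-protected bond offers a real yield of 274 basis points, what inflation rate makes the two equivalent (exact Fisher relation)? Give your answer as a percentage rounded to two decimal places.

(1 + π) = (1 + i)/(1 + r) = 1.05710 / 1.02740 = 1.028908
Break-even inflation = 1.028908 − 1 → 2.89%.

2.89%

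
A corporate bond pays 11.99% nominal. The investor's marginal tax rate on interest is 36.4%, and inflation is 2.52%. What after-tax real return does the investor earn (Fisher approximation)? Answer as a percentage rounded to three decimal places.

5.106%

After-tax nominal return = 11.99% × (1 − 0.364) = 7.62564%.
r ≈ 7.62564% − 2.52% → 5.106%.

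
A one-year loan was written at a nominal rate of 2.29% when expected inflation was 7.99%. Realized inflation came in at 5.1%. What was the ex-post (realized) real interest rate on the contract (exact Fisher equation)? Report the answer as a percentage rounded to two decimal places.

Ex-post: (1 + 0.0229)/(1 + 0.0510) − 1 = -2.6736%
So the realized real rate is -2.67%.

-2.67%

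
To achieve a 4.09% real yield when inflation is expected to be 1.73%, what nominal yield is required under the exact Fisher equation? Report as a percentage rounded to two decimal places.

5.89%

(1 + i) = (1 + r)(1 + π) = 1.04090 × 1.01730 = 1.05890757
i = 1.05890757 − 1, so the required nominal rate is 5.89%.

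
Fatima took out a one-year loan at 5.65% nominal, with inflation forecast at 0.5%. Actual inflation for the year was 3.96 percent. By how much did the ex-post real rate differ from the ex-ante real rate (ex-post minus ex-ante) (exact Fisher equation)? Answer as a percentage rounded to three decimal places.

-3.499%

Ex-ante: (1 + 0.0565)/(1 + 0.0050) − 1 = 5.1244%
Ex-post: (1 + 0.0565)/(1 + 0.0396) − 1 = 1.6256%
Difference (ex-post − ex-ante) = -3.4988% → -3.499%.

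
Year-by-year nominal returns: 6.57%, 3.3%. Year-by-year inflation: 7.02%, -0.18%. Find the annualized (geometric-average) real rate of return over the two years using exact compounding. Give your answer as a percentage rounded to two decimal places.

1.51%

Compound the nominal returns: 1.0657 × 1.0330 = 1.10086810.
Compound inflation: 1.0702 × 0.9982 = 1.06827364.
Deflate: 1.10086810 / 1.06827364 = 1.03051134.
Annualized real rate = 1.03051134^(1/2) − 1 = 1.5141% → 1.51%.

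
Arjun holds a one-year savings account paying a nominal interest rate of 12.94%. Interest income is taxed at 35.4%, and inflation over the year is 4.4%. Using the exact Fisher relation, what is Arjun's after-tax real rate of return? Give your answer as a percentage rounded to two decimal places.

After-tax nominal return = 12.94% × (1 − 0.354) = 8.35924%.
1 + r = 1.0835924 / 1.04400 = 1.037924
After-tax real rate = 1.037924 − 1 → 3.79%.

3.79%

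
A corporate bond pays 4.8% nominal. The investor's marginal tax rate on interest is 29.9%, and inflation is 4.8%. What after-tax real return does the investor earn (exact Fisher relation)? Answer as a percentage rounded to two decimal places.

-1.37%

After-tax nominal return = 4.8% × (1 − 0.299) = 3.3648%.
1 + r = 1.033648 / 1.04800 = 0.986305
After-tax real rate = 0.986305 − 1 → -1.37%.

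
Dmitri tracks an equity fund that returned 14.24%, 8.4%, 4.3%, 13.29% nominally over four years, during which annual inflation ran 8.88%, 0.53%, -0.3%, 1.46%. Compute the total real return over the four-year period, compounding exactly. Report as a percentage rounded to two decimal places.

32.16%

Nominal growth factor = 1.1424 × 1.0840 × 1.0430 × 1.1329 = 1.463266
Price-level growth factor = 1.0888 × 1.0053 × 0.9970 × 1.0146 = 1.107220
Real growth factor = 1.463266 / 1.107220 = 1.321568
Total real return = 1.321568 − 1 → 32.16%.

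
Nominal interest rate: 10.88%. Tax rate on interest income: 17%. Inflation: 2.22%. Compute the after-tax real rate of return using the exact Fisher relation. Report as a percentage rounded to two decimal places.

6.66%

After-tax nominal return = 10.88% × (1 − 0.17) = 9.0304%.
1 + r = 1.090304 / 1.02220 = 1.066625
After-tax real rate = 1.066625 − 1 → 6.66%.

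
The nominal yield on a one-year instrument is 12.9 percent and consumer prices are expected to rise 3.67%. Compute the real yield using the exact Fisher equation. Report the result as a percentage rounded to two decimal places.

8.90%

By the Fisher relation, 1 + r = (1 + i)/(1 + π).
1 + r = 1.12900 / 1.03670 = 1.089033
r = 1.089033 − 1 = 8.9033%, i.e. 8.90%.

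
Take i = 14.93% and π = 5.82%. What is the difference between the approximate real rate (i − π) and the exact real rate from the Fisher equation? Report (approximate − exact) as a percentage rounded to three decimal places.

Approximate: r ≈ 14.930% − 5.820% = 9.1100%
Exact: (1 + 0.1493)/(1 + 0.0582) − 1 = 8.6090%
Error = 9.1100% − 8.6090% = 0.5010% → 0.501%.

0.501%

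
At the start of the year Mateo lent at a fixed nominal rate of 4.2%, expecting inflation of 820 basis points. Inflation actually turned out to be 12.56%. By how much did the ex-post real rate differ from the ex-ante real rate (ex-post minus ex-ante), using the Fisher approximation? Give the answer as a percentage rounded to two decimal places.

-4.36%

Ex-ante: 4.2% − 8.2% = -4.000%
Ex-post: 4.2% − 12.56% = -8.360%
Difference (ex-post − ex-ante) = -4.3600% → -4.36%.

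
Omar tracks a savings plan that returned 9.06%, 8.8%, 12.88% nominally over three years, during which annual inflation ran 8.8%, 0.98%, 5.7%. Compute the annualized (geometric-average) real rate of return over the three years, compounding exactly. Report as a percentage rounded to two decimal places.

4.87%

Compound the nominal returns: 1.0906 × 1.0880 × 1.1288 = 1.33940338.
Compound inflation: 1.0880 × 1.0098 × 1.0570 = 1.16128616.
Deflate: 1.33940338 / 1.16128616 = 1.15337927.
Annualized real rate = 1.15337927^(1/3) − 1 = 4.8715% → 4.87%.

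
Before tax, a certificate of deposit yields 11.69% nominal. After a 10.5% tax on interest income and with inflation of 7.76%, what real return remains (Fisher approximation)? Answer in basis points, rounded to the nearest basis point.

After-tax nominal return = 11.69% × (1 − 0.105) = 10.46255%.
r ≈ 10.46255% − 7.76% → 270 basis points.

270 basis points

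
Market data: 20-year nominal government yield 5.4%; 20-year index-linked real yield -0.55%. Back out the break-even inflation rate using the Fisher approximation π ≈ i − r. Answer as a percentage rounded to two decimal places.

5.95%

π ≈ i − r = 5.4% − (-0.55%) → 5.95%.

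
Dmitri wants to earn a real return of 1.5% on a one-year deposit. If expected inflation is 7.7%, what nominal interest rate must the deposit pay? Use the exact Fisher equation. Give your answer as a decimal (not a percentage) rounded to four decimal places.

0.0932

(1 + i) = (1 + r)(1 + π) = 1.01500 × 1.07700 = 1.093155
i = 1.093155 − 1, so the required nominal rate is 0.0932.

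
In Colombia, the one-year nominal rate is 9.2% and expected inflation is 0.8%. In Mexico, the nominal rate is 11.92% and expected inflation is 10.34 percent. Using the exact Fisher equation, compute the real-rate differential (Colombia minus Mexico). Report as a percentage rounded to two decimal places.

Colombia: (1 + 0.0920)/(1 + 0.0080) − 1 = 8.3333%
Mexico: (1 + 0.1192)/(1 + 0.1034) − 1 = 1.4319%
Differential = 8.3333% − 1.4319% = 6.9014% → 6.90%.

6.90%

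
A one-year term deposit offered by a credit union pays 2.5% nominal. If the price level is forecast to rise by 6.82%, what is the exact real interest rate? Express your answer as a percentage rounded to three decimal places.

1 + r = 1.02500 / 1.06820 = 0.959558
r = 0.959558 − 1 = -4.0442%, i.e. -4.044%.

-4.044%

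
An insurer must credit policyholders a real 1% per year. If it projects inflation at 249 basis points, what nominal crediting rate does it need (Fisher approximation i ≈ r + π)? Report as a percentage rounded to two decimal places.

3.49%

i ≈ r + π = 1% + 2.49% = 3.49%.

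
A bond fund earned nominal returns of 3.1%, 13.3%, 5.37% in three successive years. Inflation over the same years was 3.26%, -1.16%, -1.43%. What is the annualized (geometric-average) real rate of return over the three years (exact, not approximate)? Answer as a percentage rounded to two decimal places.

6.95%

Compound the nominal returns: 1.0310 × 1.1330 × 1.0537 = 1.23085121.
Compound inflation: 1.0326 × 0.9884 × 0.9857 = 1.00602695.
Deflate: 1.23085121 / 1.00602695 = 1.22347737.
Annualized real rate = 1.22347737^(1/3) − 1 = 6.9544% → 6.95%.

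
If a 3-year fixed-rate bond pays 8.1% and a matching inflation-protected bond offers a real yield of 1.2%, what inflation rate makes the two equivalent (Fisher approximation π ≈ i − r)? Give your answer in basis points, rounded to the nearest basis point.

π ≈ i − r = 8.1% − 1.2% → 690 basis points.

690 basis points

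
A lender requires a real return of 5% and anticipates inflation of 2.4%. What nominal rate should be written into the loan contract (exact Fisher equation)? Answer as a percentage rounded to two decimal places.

7.52%

(1 + i) = (1 + r)(1 + π) = 1.05000 × 1.02400 = 1.07520
i = 1.07520 − 1, so the required nominal rate is 7.52%.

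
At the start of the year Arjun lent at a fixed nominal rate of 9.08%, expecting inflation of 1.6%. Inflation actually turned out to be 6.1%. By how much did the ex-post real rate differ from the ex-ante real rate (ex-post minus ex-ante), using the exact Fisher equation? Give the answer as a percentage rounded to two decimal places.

Ex-ante: (1 + 0.0908)/(1 + 0.0160) − 1 = 7.3622%
Ex-post: (1 + 0.0908)/(1 + 0.0610) − 1 = 2.8087%
Difference (ex-post − ex-ante) = -4.5535% → -4.55%.

-4.55%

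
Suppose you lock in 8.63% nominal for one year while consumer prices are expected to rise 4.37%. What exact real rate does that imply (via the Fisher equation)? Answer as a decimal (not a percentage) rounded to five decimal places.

0.04082

1 + r = 1.08630 / 1.04370 = 1.040816
r = 1.040816 − 1 = 4.0816%, i.e. 0.04082.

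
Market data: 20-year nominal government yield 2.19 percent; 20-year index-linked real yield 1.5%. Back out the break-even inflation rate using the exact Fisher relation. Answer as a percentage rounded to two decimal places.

(1 + π) = (1 + i)/(1 + r) = 1.02190 / 1.01500 = 1.006798
Break-even inflation = 1.006798 − 1 → 0.68%.

0.68%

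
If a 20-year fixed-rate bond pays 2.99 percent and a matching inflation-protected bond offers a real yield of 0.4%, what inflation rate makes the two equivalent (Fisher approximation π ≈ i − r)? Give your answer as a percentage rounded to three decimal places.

2.590%

π ≈ i − r = 2.99% − 0.4% → 2.590%.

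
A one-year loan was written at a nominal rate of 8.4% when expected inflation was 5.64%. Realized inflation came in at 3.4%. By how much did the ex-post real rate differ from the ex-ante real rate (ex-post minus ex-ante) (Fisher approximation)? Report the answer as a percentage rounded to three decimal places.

2.240%

Ex-ante: 8.4% − 5.64% = 2.760%
Ex-post: 8.4% − 3.4% = 5.000%
Difference (ex-post − ex-ante) = 2.2400% → 2.240%.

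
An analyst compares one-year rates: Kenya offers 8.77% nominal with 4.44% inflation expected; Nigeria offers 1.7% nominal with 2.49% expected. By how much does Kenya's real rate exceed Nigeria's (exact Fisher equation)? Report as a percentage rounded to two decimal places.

4.92%

Kenya: (1 + 0.0877)/(1 + 0.0444) − 1 = 4.1459%
Nigeria: (1 + 0.0170)/(1 + 0.0249) − 1 = -0.7708%
Differential = 4.1459% − (-0.7708%) = 4.9167% → 4.92%.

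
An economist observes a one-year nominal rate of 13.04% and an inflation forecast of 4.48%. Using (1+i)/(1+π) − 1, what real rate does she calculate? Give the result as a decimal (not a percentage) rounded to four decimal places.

0.0819

By the Fisher identity, 1 + r = (1 + i)/(1 + π).
1 + r = 1.13040 / 1.04480 = 1.081930
r = 1.081930 − 1 = 8.1930%, i.e. 0.0819.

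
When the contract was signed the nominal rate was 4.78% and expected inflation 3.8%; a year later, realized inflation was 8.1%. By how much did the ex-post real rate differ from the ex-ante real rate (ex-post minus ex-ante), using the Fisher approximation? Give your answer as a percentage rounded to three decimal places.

-4.300%

Ex-ante: 4.78% − 3.8% = 0.980%
Ex-post: 4.78% − 8.1% = -3.320%
Difference (ex-post − ex-ante) = -4.3000% → -4.300%.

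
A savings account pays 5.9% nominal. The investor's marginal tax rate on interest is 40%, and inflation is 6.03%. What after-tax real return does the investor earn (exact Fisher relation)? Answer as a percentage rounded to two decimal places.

After-tax nominal return = 5.9% × (1 − 0.4) = 3.5400%.
1 + r = 1.03540 / 1.06030 = 0.976516
After-tax real rate = 0.976516 − 1 → -2.35%.

-2.35%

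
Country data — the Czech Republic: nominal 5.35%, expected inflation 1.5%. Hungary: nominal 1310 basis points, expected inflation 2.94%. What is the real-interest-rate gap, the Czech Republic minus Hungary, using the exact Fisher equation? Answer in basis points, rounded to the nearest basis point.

-608 basis points

The Czech Republic: (1 + 0.0535)/(1 + 0.0150) − 1 = 3.7931%
Hungary: (1 + 0.1310)/(1 + 0.0294) − 1 = 9.8698%
Differential = 3.7931% − 9.8698% = -6.0767% → -608 basis points.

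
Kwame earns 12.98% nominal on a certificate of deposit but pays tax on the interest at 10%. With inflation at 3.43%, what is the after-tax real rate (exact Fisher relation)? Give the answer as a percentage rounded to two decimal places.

7.98%

After-tax nominal return = 12.98% × (1 − 0.1) = 11.6820%.
1 + r = 1.11682 / 1.03430 = 1.079783
After-tax real rate = 1.079783 − 1 → 7.98%.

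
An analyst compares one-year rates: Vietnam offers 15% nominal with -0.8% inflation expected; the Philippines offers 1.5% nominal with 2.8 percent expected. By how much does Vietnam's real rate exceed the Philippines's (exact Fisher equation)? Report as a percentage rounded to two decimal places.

Vietnam: (1 + 0.1500)/(1 − 0.0080) − 1 = 15.9274%
The Philippines: (1 + 0.0150)/(1 + 0.0280) − 1 = -1.2646%
Differential = 15.9274% − (-1.2646%) = 17.1920% → 17.19%.

17.19%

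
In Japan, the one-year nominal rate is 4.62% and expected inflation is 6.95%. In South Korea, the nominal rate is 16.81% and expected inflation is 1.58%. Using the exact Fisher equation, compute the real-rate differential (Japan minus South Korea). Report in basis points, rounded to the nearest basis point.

-1717 basis points

Japan: (1 + 0.0462)/(1 + 0.0695) − 1 = -2.1786%
South Korea: (1 + 0.1681)/(1 + 0.0158) − 1 = 14.9931%
Differential = -2.1786% − 14.9931% = -17.1717% → -1717 basis points.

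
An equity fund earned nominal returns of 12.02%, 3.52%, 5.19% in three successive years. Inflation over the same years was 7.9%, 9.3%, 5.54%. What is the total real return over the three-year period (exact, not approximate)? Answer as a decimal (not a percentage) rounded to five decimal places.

Compound the nominal returns: 1.1202 × 1.0352 × 1.0519 = 1.219816.
Compound inflation: 1.0790 × 1.0930 × 1.0554 = 1.244683.
Deflate: 1.219816 / 1.244683 = 0.980021.
Total real return = 0.980021 − 1 → -0.01998.

-0.01998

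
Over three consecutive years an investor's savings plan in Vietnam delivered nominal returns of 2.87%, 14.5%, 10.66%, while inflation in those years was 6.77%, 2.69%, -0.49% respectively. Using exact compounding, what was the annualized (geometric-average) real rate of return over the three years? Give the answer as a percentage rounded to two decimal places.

6.11%

Compound the nominal returns: 1.0287 × 1.1450 × 1.1066 = 1.30342154.
Compound inflation: 1.0677 × 1.0269 × 0.9951 = 1.09104867.
Deflate: 1.30342154 / 1.09104867 = 1.19465023.
Annualized real rate = 1.19465023^(1/3) − 1 = 6.1077% → 6.11%.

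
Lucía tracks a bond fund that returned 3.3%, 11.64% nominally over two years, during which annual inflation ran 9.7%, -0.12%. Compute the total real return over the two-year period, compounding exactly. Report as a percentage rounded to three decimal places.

5.253%

Nominal growth factor = 1.0330 × 1.1164 = 1.153241
Price-level growth factor = 1.0970 × 0.9988 = 1.095684
Real growth factor = 1.153241 / 1.095684 = 1.052531
Total real return = 1.052531 − 1 → 5.253%.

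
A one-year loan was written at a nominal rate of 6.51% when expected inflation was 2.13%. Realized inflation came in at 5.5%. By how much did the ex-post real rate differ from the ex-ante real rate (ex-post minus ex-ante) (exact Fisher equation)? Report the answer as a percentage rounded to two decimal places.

Ex-ante: (1 + 0.0651)/(1 + 0.0213) − 1 = 4.2887%
Ex-post: (1 + 0.0651)/(1 + 0.0550) − 1 = 0.9573%
Difference (ex-post − ex-ante) = -3.3313% → -3.33%.

-3.33%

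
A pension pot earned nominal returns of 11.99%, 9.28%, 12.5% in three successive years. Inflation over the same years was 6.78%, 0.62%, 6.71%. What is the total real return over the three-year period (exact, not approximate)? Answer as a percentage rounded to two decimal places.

Nominal growth factor = 1.1199 × 1.0928 × 1.1250 = 1.376805
Price-level growth factor = 1.0678 × 1.0062 × 1.0671 = 1.146514
Real growth factor = 1.376805 / 1.146514 = 1.200862
Total real return = 1.200862 − 1 → 20.09%.

20.09%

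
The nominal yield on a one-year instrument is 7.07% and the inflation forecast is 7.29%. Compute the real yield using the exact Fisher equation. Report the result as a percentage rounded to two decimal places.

By the Fisher identity, 1 + r = (1 + i)/(1 + π).
1 + r = 1.07070 / 1.07290 = 0.997949
r = 0.997949 − 1 = -0.2051%, i.e. -0.21%.

-0.21%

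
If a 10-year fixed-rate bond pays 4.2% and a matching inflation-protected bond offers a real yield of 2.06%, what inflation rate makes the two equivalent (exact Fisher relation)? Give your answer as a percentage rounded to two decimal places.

2.10%

(1 + π) = (1 + i)/(1 + r) = 1.04200 / 1.02060 = 1.020968
Break-even inflation = 1.020968 − 1 → 2.10%.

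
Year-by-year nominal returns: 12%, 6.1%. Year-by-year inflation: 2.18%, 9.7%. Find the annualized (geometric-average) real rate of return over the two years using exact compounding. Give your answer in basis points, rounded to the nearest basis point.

Compound the nominal returns: 1.1200 × 1.0610 = 1.18832000.
Compound inflation: 1.0218 × 1.0970 = 1.12091460.
Deflate: 1.18832000 / 1.12091460 = 1.06013429.
Annualized real rate = 1.06013429^(1/2) − 1 = 2.9628% → 296 basis points.

296 basis points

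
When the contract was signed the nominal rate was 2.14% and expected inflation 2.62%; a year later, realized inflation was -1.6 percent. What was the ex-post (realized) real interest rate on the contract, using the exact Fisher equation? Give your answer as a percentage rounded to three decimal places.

3.801%

Ex-post: (1 + 0.0214)/(1 − 0.0160) − 1 = 3.8008%
So the realized real rate is 3.801%.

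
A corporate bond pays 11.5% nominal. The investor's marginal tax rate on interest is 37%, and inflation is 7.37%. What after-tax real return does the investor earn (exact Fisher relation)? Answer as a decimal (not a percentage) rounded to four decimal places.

-0.0012

After-tax nominal return = 11.5% × (1 − 0.37) = 7.2450%.
1 + r = 1.07245 / 1.07370 = 0.998836
After-tax real rate = 0.998836 − 1 → -0.0012.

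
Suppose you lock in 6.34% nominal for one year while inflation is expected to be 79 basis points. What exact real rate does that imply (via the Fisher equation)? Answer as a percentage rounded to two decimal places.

By the Fisher equation, 1 + r = (1 + i)/(1 + π).
1 + r = 1.06340 / 1.00790 = 1.055065
r = 1.055065 − 1 = 5.5065%, i.e. 5.51%.

5.51%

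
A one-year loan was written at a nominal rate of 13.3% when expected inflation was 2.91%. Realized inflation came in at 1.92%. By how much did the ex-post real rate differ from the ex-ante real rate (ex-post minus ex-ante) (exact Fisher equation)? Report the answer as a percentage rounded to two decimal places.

1.07%

Ex-ante: (1 + 0.1330)/(1 + 0.0291) − 1 = 10.0962%
Ex-post: (1 + 0.1330)/(1 + 0.0192) − 1 = 11.1656%
Difference (ex-post − ex-ante) = 1.0694% → 1.07%.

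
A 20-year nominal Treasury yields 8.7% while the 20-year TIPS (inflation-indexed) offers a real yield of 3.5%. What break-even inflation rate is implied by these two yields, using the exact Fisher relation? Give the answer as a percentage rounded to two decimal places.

5.02%

(1 + π) = (1 + i)/(1 + r) = 1.08700 / 1.03500 = 1.050242
Break-even inflation = 1.050242 − 1 → 5.02%.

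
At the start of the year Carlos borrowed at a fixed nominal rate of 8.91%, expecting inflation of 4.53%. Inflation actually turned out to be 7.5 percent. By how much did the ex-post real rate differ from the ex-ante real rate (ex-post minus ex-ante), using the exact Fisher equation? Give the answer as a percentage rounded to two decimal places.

-2.88%

Ex-ante: (1 + 0.0891)/(1 + 0.0453) − 1 = 4.1902%
Ex-post: (1 + 0.0891)/(1 + 0.0750) − 1 = 1.3116%
Difference (ex-post − ex-ante) = -2.8786% → -2.88%.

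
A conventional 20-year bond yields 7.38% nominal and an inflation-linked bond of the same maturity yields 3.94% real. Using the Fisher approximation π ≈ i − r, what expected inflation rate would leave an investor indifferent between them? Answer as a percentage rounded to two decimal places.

3.44%

π ≈ i − r = 7.38% − 3.94% → 3.44%.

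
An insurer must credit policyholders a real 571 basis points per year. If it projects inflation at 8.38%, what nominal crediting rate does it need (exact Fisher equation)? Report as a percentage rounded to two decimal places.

(1 + i) = (1 + r)(1 + π) = 1.05710 × 1.08380 = 1.14568498
i = 1.14568498 − 1, so the required nominal rate is 14.57%.

14.57%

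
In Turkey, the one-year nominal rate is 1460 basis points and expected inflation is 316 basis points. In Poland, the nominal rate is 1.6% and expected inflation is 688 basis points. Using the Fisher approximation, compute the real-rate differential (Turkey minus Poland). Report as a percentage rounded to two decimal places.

Turkey: 14.6% − 3.16% = 11.440%
Poland: 1.6% − 6.88% = -5.280%
Differential = 16.720% → 16.72%.

16.72%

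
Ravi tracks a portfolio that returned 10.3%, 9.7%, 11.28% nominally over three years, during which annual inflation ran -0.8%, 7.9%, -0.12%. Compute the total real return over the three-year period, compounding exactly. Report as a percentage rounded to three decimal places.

Nominal growth factor = 1.1030 × 1.0970 × 1.1128 = 1.346478
Price-level growth factor = 0.9920 × 1.0790 × 0.9988 = 1.069084
Real growth factor = 1.346478 / 1.069084 = 1.259469
Total real return = 1.259469 − 1 → 25.947%.

25.947%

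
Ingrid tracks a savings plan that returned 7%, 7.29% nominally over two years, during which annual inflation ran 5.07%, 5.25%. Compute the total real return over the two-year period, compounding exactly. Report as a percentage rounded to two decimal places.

3.81%

Compound the nominal returns: 1.0700 × 1.0729 = 1.148003.
Compound inflation: 1.0507 × 1.0525 = 1.105862.
Deflate: 1.148003 / 1.105862 = 1.038107.
Total real return = 1.038107 − 1 → 3.81%.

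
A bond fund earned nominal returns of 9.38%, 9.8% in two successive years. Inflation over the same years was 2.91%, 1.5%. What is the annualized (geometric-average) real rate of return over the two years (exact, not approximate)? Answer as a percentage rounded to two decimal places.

7.23%

Nominal growth factor = 1.0938 × 1.0980 = 1.20099240
Price-level growth factor = 1.0291 × 1.0150 = 1.04453650
Real growth factor = 1.20099240 / 1.04453650 = 1.14978500
Annualized real rate = 1.14978500^(1/2) − 1 = 7.2280% → 7.23%.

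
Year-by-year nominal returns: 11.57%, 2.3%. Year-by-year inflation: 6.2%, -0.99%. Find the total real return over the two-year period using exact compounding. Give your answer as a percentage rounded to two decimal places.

8.55%

Nominal growth factor = 1.1157 × 1.0230 = 1.141361
Price-level growth factor = 1.0620 × 0.9901 = 1.051486
Real growth factor = 1.141361 / 1.051486 = 1.085474
Total real return = 1.085474 − 1 → 8.55%.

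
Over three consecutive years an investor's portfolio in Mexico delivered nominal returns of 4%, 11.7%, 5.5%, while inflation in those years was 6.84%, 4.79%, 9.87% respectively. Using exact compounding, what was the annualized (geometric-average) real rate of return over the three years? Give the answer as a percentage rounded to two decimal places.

-0.12%

Compound the nominal returns: 1.0400 × 1.1170 × 1.0550 = 1.22557240.
Compound inflation: 1.0684 × 1.0479 × 1.0987 = 1.23007855.
Deflate: 1.22557240 / 1.23007855 = 0.99633670.
Annualized real rate = 0.99633670^(1/3) − 1 = -0.1223% → -0.12%.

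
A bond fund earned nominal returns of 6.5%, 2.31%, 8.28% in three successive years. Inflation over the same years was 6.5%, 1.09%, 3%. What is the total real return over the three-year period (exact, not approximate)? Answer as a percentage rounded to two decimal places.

Nominal growth factor = 1.0650 × 1.0231 × 1.0828 = 1.179821
Price-level growth factor = 1.0650 × 1.0109 × 1.0300 = 1.108907
Real growth factor = 1.179821 / 1.108907 = 1.063949
Total real return = 1.063949 − 1 → 6.39%.

6.39%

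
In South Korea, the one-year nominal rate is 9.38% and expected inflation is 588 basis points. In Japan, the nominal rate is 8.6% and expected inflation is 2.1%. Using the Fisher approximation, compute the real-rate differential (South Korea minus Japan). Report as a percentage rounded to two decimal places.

-3.00%

South Korea: 9.38% − 5.88% = 3.500%
Japan: 8.6% − 2.1% = 6.500%
Differential = -3.000% → -3.00%.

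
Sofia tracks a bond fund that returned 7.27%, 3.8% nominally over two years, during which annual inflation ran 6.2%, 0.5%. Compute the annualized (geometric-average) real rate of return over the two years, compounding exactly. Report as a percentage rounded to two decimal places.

Compound the nominal returns: 1.0727 × 1.0380 = 1.11346260.
Compound inflation: 1.0620 × 1.0050 = 1.06731000.
Deflate: 1.11346260 / 1.06731000 = 1.04324198.
Annualized real rate = 1.04324198^(1/2) − 1 = 2.1392% → 2.14%.

2.14%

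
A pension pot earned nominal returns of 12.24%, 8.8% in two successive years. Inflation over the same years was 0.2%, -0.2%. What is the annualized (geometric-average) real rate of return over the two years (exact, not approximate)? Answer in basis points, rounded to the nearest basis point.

Nominal growth factor = 1.1224 × 1.0880 = 1.22117120
Price-level growth factor = 1.0020 × 0.9980 = 0.99999600
Real growth factor = 1.22117120 / 0.99999600 = 1.22117608
Annualized real rate = 1.22117608^(1/2) − 1 = 10.5068% → 1051 basis points.

1051 basis points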